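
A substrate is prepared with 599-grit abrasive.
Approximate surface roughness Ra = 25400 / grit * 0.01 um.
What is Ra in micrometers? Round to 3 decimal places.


Ra = 25400 / 599 * 0.01 = 0.424 um

0.424


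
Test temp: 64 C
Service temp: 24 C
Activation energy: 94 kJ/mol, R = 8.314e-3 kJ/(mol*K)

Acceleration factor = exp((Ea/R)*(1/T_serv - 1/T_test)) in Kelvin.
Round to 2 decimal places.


AF = exp((94/0.008314)*(1/297.15 - 1/337.15))
= 91.30

91.30


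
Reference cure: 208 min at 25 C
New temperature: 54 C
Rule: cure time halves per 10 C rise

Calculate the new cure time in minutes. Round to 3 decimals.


factor = 2^((54-25)/10) = 7.4643
t_new = 208 / 7.4643 = 27.866 min

27.866


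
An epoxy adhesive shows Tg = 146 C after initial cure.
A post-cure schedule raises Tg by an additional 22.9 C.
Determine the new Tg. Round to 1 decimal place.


New Tg = 146 + 22.9
= 168.9 C

168.9


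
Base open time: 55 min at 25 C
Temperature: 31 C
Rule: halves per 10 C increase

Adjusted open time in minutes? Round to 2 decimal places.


Acceleration = 2^((31-25)/10) = 1.5157
Open time = 55 / 1.5157 = 36.29 min

36.29


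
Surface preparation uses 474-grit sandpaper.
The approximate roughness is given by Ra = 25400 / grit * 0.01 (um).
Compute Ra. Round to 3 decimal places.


Ra = 25400 / 474 * 0.01
= 254 / 474
= 0.536 um

0.536


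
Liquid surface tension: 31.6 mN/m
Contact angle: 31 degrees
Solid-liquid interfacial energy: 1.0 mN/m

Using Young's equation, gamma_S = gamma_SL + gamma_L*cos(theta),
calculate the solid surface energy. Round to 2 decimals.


gamma_S = 1.0 + 31.6 * cos(31)
= 28.09 mN/m

28.09


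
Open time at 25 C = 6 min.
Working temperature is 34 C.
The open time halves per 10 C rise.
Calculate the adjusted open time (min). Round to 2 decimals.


factor = 2^((34 - 25) / 10) = 1.8661
ot = 6 / 1.8661 = 3.22 min

3.22


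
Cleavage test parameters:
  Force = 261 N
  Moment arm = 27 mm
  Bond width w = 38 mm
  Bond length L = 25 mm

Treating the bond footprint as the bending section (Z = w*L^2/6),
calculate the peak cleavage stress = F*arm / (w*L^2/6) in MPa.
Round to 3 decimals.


M = 261 * 27 = 7047 N*mm
Z = 38 * 25^2 / 6 = 23750 / 6 mm^3
sigma = M / Z = 6 * 7047 / 23750 = 42282 / 23750
= 1.780 MPa

1.780


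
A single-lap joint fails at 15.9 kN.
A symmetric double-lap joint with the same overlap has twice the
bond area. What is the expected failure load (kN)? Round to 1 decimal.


Double-lap load = 2 * 15.9 = 31.8 kN

31.8


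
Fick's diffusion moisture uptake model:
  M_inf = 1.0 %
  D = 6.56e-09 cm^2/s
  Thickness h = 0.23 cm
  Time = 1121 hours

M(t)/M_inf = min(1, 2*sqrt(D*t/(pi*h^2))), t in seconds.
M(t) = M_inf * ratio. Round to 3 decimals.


t_sec = 1121 * 3600 = 4035600
ratio = 2*sqrt(6.56e-09*4035600/(pi*0.23^2))
= min(1, 0.798239)
= 0.798239
M(t) = 1.0 * 0.798239 = 0.798 %

0.798


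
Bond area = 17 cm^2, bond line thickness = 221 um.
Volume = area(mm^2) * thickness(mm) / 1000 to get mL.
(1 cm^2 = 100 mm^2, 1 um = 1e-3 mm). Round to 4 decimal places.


area_mm2 = 17 * 100 = 1700
blt_mm = 221 * 1e-3 = 0.221
vol_mm3 = 1700 * 0.221 = 375.7
vol_mL = 375.7 / 1000 = 0.3757 mL

0.3757


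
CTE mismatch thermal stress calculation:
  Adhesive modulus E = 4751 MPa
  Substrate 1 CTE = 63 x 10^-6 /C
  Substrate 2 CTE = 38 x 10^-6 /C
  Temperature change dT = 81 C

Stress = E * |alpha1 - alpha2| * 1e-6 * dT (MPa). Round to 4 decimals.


delta_alpha = |63 - 38| = 25 x 10^-6/C
Stress = 4751 * 25e-6 * 81
= 9.6208 MPa

9.6208


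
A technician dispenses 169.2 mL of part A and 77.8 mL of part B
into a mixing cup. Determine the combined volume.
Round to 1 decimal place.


Combined volume = 169.2 + 77.8
= 247.0 mL

247.0


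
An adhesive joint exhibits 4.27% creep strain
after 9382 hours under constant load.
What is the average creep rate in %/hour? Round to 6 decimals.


Creep rate = strain / time
= 4.27 / 9382
= 0.000455 %/h

0.000455


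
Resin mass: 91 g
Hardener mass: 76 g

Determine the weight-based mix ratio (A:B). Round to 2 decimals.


Ratio = 91 / 76 = 1.20

1.20


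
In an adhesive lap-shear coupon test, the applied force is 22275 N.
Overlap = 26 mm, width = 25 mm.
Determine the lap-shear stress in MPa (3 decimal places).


stress = F / (overlap * width)
= 22275 / (26 * 25)
= 34.269 MPa

34.269


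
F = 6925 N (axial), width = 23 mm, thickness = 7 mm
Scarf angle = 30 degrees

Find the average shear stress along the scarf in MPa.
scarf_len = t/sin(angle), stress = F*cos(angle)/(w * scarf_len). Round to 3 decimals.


scarf_len = 7/sin(30 deg) = 14.0000
cos(30 deg) = 0.866025
stress = 6925*0.866025/(23*14.0000) = 18.625 MPa

18.625


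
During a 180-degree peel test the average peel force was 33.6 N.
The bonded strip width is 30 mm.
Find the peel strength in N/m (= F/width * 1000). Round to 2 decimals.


Peel strength = F/width * 1000
= 33.6 / 30 * 1000
= 1120.00 N/m

1120.00


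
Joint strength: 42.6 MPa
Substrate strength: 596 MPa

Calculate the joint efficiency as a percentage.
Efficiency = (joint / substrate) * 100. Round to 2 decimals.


Efficiency = (42.6 / 596) * 100 = 7.15%

7.15


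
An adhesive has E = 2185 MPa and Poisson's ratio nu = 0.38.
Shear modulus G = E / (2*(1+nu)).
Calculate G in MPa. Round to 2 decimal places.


G = 2185 / (2*(1+0.38))
= 2185 / 2.76
= 791.67 MPa

791.67


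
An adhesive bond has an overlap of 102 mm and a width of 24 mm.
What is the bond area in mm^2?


Bond area = overlap * width
= 102 * 24
= 2448 mm^2

2448


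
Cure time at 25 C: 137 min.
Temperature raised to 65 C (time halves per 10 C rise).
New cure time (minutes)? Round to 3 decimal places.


Acceleration factor = 2^(40/10) = 16.0000
New time = 137 / 16.0000 = 8.563 min

8.563


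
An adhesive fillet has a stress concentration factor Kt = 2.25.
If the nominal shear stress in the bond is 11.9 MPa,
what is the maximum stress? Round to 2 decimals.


Max stress = 11.9 * 2.25 = 26.78 MPa

26.78


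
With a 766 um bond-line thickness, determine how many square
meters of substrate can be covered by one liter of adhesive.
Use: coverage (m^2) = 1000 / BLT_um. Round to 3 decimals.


Coverage = 1000 / 766 = 1.305 m^2

1.305


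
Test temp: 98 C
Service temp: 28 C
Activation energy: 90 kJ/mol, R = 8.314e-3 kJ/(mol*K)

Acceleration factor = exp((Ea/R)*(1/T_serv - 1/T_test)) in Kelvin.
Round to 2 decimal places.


AF = exp((90/0.008314)*(1/301.15 - 1/371.15))
= 879.64

879.64


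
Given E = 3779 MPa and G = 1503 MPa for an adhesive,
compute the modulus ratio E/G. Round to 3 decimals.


E/G ratio = 3779 / 1503 = 2.514

2.514


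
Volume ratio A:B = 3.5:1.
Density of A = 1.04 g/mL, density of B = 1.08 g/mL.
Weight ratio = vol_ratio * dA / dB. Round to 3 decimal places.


Wt ratio = 3.5 * 1.04 / 1.08
= 3.370

3.370


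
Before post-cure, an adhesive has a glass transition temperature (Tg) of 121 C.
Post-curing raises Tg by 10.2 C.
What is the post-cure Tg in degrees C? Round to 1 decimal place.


Tg_post = Tg_base + delta_Tg
= 121 + 10.2
= 131.2 C

131.2


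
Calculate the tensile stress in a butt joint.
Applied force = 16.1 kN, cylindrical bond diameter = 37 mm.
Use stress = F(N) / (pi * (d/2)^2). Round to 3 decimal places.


A = pi * 18.5^2 = 1075.2101 mm^2
sigma = 16100.0 / 1075.2101 = 14.974 MPa

14.974


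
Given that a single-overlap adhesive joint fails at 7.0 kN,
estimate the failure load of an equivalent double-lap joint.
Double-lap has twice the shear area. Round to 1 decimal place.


Double-lap factor = 2
Expected load = 7.0 * 2 = 14.0 kN

14.0


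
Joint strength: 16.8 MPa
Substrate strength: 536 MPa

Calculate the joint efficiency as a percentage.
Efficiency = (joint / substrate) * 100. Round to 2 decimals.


Efficiency = (16.8 / 536) * 100 = 3.13%

3.13


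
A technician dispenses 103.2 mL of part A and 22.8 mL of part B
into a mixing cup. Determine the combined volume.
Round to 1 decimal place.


Combined volume = 103.2 + 22.8
= 126.0 mL

126.0


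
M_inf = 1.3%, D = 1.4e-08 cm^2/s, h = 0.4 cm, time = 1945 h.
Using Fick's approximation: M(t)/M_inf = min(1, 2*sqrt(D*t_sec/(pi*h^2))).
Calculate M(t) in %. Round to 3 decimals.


t = 7002000 s
ratio = min(1, 2*sqrt(1.4e-08*7002000/(pi*0.1600)))
= 0.883223
M(t) = 1.3 * 0.883223 = 1.148%

1.148


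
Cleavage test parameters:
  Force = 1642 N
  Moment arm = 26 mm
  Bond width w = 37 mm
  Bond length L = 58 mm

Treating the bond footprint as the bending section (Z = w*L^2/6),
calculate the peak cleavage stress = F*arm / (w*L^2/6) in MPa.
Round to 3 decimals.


M = 1642 * 26 = 42692 N*mm
Z = 37 * 58^2 / 6 = 124468 / 6 mm^3
sigma = M / Z = 6 * 42692 / 124468 = 256152 / 124468
= 2.058 MPa

2.058


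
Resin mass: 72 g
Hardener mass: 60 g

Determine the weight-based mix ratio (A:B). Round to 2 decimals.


Ratio = 72 / 60 = 1.20

1.20


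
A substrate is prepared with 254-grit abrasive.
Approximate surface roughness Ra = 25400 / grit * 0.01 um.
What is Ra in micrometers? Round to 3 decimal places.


Ra = 25400 / 254 * 0.01 = 1.000 um

1.000


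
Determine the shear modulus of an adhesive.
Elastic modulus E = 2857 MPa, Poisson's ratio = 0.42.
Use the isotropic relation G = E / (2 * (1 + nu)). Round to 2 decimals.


G = 2857 / (2*(1+0.42)) = 2857 / 2.84
= 1005.99 MPa

1005.99


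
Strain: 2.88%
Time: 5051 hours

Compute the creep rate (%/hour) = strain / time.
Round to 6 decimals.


Creep rate = 2.88 / 5051
= 0.000570 %/h

0.000570


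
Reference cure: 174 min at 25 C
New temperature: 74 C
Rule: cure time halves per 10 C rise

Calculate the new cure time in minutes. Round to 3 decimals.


factor = 2^((74-25)/10) = 29.8571
t_new = 174 / 29.8571 = 5.828 min

5.828


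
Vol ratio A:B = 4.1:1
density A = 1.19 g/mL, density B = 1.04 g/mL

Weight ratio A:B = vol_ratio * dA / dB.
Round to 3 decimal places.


Weight ratio = 4.1 * 1.19 / 1.04
= 4.691

4.691


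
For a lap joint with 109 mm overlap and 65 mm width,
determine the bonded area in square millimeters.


Area = 109 * 65 = 7085 mm^2

7085


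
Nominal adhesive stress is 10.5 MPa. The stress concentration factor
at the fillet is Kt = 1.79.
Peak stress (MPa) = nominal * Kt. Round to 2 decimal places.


Peak = 10.5 * 1.79 = 18.80 MPa

18.80


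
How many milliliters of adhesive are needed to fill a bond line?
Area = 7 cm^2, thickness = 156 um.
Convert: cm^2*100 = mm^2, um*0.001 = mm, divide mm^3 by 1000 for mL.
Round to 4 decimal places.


= (7 * 100) * (156 * 0.001) / 1000
= 0.1092 mL

0.1092


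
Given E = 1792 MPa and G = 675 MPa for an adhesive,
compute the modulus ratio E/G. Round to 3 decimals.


E/G ratio = 1792 / 675 = 2.655

2.655


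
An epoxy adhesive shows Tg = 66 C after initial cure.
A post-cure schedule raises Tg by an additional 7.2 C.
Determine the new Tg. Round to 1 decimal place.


New Tg = 66 + 7.2
= 73.2 C

73.2


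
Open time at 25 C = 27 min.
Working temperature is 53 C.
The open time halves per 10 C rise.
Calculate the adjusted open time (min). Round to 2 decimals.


factor = 2^((53 - 25) / 10) = 6.9644
ot = 27 / 6.9644 = 3.88 min

3.88


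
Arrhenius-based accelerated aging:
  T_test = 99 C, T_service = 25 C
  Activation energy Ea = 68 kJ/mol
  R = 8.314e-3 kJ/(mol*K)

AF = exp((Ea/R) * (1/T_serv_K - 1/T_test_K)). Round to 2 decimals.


T_test_K = 372.15, T_serv_K = 298.15
AF = exp((68/8.314e-3) * (1/298.15 - 1/372.15))
= 233.87

233.87


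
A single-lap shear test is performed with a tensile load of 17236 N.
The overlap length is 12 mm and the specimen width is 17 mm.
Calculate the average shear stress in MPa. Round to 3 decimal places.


Shear stress = F / (overlap * width)
= 17236 / (12 * 17)
= 17236 / 204
= 84.490 MPa

84.490


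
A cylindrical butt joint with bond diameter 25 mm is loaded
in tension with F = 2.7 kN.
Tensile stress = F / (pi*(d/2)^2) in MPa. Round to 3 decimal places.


Area = pi * (25/2)^2 = 490.8739 mm^2
Stress = 2.7*1000 / 490.8739
= 5.500 MPa

5.500


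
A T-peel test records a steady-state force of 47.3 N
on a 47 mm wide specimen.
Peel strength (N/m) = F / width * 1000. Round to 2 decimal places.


Peel strength = 47.3 / 47 * 1000
= 1006.38 N/m

1006.38


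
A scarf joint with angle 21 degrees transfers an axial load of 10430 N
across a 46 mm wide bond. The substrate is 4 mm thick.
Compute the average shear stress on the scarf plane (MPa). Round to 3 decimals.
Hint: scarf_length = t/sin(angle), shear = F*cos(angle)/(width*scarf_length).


scarf_length = 4 / sin(21 deg) = 11.1617 mm
cos(21 deg) = 0.933580
shear stress = 10430 * 0.933580 / (46 * 11.1617)
= 18.965 MPa

18.965


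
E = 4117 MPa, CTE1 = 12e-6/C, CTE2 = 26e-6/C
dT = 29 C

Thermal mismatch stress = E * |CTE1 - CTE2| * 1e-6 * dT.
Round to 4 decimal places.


= 4117 * 14e-6 * 29
= 1.6715 MPa

1.6715


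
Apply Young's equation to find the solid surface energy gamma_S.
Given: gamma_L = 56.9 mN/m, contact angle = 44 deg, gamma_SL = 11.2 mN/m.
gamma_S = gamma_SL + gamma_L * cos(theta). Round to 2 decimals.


theta_rad = 44 * pi/180 = 0.767945
gamma_S = 11.2 + 56.9 * cos(0.767945)
= 52.13 mN/m

52.13


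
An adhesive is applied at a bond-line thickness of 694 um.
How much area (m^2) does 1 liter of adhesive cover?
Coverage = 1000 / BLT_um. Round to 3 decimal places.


Coverage = 1000 / 694 = 1.441 m^2

1.441


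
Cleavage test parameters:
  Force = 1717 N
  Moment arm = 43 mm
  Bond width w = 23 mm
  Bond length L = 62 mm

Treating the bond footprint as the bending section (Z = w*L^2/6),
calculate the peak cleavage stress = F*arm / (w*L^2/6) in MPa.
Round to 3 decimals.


M = 1717 * 43 = 73831 N*mm
Z = 23 * 62^2 / 6 = 88412 / 6 mm^3
sigma = M / Z = 6 * 73831 / 88412 = 442986 / 88412
= 5.010 MPa

5.010


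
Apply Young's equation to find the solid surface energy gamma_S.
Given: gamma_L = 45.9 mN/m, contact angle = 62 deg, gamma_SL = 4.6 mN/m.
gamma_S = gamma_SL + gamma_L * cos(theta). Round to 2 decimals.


theta_rad = 62 * pi/180 = 1.082104
gamma_S = 4.6 + 45.9 * cos(1.082104)
= 26.15 mN/m

26.15


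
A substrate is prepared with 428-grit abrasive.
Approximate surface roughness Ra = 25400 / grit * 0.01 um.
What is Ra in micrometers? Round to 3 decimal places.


Ra = 25400 / 428 * 0.01 = 0.593 um

0.593


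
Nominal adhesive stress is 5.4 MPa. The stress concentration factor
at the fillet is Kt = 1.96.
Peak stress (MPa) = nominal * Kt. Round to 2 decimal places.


Peak = 5.4 * 1.96 = 10.58 MPa

10.58


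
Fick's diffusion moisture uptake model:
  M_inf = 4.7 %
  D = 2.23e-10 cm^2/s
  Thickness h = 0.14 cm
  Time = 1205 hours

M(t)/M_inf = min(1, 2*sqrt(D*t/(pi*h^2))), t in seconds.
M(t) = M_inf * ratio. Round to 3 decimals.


t_sec = 1205 * 3600 = 4338000
ratio = 2*sqrt(2.23e-10*4338000/(pi*0.14^2))
= min(1, 0.250683)
= 0.250683
M(t) = 4.7 * 0.250683 = 1.178 %

1.178


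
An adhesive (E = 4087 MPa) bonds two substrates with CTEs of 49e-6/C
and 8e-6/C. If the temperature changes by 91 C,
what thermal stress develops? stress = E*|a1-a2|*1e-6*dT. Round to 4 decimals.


Stress = 4087 * |49 - 8| * 1e-6 * 91
= 15.2486 MPa

15.2486


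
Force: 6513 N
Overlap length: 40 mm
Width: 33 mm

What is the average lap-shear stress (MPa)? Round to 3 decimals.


Average shear stress = F / (overlap * width)
= 6513 / (40 * 33)
= 4.934 MPa

4.934


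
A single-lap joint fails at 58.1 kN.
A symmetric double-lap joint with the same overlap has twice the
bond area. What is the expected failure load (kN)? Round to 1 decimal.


Double-lap load = 2 * 58.1 = 116.2 kN

116.2


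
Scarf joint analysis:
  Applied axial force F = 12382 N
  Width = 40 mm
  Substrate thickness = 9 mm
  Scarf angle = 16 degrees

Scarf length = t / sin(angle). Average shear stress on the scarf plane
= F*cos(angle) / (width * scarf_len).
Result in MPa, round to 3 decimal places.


Scarf length = 9 / sin(16 deg) = 32.6516 mm
cos(16 deg) = 0.961262
Shear = 12382 * 0.961262 / (40 * 32.6516)
= 9.113 MPa

9.113


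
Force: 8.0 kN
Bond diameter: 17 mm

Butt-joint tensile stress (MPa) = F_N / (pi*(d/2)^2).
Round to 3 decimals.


F_N = 8.0 * 1000 = 8000.0 N
A = pi*(8.5)^2 = 226.9801 mm^2
stress = 8000.0 / 226.9801 = 35.245 MPa

35.245


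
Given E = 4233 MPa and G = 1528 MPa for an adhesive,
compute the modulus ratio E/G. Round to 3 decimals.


E/G ratio = 4233 / 1528 = 2.770

2.770


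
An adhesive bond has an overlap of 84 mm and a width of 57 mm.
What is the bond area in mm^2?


Bond area = overlap * width
= 84 * 57
= 4788 mm^2

4788


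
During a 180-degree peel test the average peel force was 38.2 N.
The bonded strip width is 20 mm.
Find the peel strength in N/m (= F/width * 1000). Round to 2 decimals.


Peel strength = F/width * 1000
= 38.2 / 20 * 1000
= 1910.00 N/m

1910.00


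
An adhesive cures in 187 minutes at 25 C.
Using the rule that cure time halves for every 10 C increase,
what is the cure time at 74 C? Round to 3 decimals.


Factor = 2^((74 - 25) / 10) = 29.8571
Cure time = 187 / 29.8571
= 6.263 minutes

6.263


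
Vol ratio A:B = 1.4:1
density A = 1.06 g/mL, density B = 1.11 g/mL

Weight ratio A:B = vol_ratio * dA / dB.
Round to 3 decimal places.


Weight ratio = 1.4 * 1.06 / 1.11
= 1.337

1.337


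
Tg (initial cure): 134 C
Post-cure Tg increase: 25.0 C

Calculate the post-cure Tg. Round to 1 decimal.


Post-cure Tg = 134 + 25.0 = 159.0 C

159.0


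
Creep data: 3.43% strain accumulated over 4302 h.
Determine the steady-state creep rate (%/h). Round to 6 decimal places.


Rate = 3.43 / 4302 = 0.000797 %/h

0.000797


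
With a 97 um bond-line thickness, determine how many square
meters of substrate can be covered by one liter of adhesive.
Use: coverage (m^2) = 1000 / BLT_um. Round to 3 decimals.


Coverage = 1000 / 97 = 10.309 m^2

10.309


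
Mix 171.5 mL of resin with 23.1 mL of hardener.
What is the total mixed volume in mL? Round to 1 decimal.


Total = 171.5 + 23.1 = 194.6 mL

194.6


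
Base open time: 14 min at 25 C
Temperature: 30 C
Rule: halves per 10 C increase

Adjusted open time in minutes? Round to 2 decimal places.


Acceleration = 2^((30-25)/10) = 1.4142
Open time = 14 / 1.4142 = 9.90 min

9.90


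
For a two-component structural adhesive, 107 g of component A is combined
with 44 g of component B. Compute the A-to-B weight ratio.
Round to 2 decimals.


Weight ratio A:B = 107 / 44
= 2.43

2.43


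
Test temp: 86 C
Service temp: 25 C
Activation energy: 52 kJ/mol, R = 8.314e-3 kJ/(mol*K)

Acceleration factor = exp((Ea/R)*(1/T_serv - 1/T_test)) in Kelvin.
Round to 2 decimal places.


AF = exp((52/0.008314)*(1/298.15 - 1/359.15))
= 35.27

35.27


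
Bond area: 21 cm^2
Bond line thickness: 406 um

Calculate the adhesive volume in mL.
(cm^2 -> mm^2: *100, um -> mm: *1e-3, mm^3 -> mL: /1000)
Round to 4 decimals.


V = 21*100 * 406*1e-3 / 1000
= 0.8526 mL

0.8526


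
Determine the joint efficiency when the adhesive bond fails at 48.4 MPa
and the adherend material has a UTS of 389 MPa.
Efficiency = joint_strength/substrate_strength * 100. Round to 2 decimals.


Joint efficiency = 48.4 / 389 * 100
= 12.44%

12.44


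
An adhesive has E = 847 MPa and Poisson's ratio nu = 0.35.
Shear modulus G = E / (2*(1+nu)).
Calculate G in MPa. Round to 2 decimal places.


G = 847 / (2*(1+0.35))
= 847 / 2.70
= 313.70 MPa

313.70


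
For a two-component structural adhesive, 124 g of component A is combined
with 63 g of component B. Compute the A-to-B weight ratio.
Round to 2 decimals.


Weight ratio A:B = 124 / 63
= 1.97

1.97


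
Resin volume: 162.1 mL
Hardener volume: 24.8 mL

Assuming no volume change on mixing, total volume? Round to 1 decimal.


V_total = 162.1 + 24.8 = 186.9 mL

186.9


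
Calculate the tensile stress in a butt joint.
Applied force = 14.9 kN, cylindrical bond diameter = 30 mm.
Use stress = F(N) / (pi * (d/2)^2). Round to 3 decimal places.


A = pi * 15.0^2 = 706.8583 mm^2
sigma = 14900.0 / 706.8583 = 21.079 MPa

21.079


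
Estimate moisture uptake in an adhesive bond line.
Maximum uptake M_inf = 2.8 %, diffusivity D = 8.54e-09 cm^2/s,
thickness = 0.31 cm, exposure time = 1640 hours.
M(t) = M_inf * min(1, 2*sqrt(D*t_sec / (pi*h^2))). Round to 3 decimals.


Convert time: 1640 h = 5904000 s
ratio = min(1, 2*sqrt(8.54e-09*5904000/(pi*0.31^2)))
= 0.817326
M(t) = 2.8 * 0.817326 = 2.289%

2.289


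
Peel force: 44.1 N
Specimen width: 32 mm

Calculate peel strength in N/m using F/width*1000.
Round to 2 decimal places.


Peel strength = 44.1 / 32 * 1000 = 1378.13 N/m

1378.13


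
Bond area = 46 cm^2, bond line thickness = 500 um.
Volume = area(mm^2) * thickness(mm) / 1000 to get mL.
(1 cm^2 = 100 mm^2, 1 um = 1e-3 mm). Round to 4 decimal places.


area_mm2 = 46 * 100 = 4600
blt_mm = 500 * 1e-3 = 0.5
vol_mm3 = 4600 * 0.5 = 2300.0
vol_mL = 2300.0 / 1000 = 2.3000 mL

2.3000


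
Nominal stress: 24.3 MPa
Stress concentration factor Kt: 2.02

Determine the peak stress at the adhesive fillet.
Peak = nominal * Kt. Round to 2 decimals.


Peak stress = 24.3 * 2.02
= 49.09 MPa

49.09


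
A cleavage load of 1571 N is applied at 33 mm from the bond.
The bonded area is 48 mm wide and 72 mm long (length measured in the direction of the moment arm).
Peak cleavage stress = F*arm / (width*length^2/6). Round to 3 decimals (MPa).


Moment = 1571 * 33 = 51843 N*mm
Section modulus = 48 * 5184 / 6 = 248832 / 6 mm^3
Stress = 51843 / (248832 / 6) = 311058 / 248832
= 1.250 MPa

1.250


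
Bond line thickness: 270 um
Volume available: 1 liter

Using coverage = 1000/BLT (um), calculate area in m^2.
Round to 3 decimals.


1 L = 1e6 mm^3, thickness = 270 um = 0.27 mm
Area = 1e6 / 0.27 mm^2 = (1e6 / 0.27) / 1e6 m^2 = 1000 / 270 m^2
= 3.704 m^2

3.704


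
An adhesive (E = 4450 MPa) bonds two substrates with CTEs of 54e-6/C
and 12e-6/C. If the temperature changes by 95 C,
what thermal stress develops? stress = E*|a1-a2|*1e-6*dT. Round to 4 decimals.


Stress = 4450 * |54 - 12| * 1e-6 * 95
= 17.7555 MPa

17.7555


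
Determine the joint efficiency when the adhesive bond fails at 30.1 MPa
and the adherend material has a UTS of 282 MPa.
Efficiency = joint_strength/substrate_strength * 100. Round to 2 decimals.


Joint efficiency = 30.1 / 282 * 100
= 10.67%

10.67


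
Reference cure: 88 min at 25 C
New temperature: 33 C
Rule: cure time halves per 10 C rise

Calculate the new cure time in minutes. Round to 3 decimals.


factor = 2^((33-25)/10) = 1.7411
t_new = 88 / 1.7411 = 50.543 min

50.543


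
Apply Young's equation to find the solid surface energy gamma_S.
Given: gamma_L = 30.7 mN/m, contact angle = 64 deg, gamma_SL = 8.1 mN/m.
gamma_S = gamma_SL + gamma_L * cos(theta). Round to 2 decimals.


theta_rad = 64 * pi/180 = 1.117011
gamma_S = 8.1 + 30.7 * cos(1.117011)
= 21.56 mN/m

21.56


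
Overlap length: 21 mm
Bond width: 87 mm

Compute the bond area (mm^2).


Bond area = 21 * 87 = 1827 mm^2

1827


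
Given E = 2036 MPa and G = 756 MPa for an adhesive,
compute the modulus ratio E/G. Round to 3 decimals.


E/G ratio = 2036 / 756 = 2.693

2.693


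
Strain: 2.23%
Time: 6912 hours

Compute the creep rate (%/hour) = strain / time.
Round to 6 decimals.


Creep rate = 2.23 / 6912
= 0.000323 %/h

0.000323


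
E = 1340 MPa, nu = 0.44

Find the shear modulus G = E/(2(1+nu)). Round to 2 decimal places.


G = 1340 / (2 * 1.44)
= 465.28 MPa

465.28


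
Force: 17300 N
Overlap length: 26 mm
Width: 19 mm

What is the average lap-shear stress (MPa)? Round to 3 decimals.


Average shear stress = F / (overlap * width)
= 17300 / (26 * 19)
= 35.020 MPa

35.020


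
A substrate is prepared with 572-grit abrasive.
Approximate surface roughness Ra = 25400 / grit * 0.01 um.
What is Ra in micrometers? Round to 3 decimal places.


Ra = 25400 / 572 * 0.01 = 0.444 um

0.444


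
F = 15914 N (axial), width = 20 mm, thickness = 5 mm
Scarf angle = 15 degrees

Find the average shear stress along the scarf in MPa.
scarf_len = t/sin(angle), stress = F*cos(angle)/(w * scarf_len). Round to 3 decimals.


scarf_len = 5/sin(15 deg) = 19.3185
cos(15 deg) = 0.965926
stress = 15914*0.965926/(20*19.3185) = 39.785 MPa

39.785


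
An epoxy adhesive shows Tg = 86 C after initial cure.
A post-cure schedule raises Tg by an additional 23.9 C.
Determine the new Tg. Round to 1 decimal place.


New Tg = 86 + 23.9
= 109.9 C

109.9


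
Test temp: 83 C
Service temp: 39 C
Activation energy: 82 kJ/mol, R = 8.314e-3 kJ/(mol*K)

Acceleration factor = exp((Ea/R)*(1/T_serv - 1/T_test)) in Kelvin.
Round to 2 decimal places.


AF = exp((82/0.008314)*(1/312.15 - 1/356.15))
= 49.58

49.58


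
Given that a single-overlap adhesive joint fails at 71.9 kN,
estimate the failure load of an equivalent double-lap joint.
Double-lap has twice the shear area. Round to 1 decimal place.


Double-lap factor = 2
Expected load = 71.9 * 2 = 143.8 kN

143.8


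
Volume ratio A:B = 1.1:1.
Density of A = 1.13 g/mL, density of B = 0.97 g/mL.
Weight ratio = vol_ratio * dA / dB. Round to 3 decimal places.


Wt ratio = 1.1 * 1.13 / 0.97
= 1.281

1.281


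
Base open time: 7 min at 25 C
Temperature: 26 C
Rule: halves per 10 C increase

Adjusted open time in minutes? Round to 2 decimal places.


Acceleration = 2^((26-25)/10) = 1.0718
Open time = 7 / 1.0718 = 6.53 min

6.53


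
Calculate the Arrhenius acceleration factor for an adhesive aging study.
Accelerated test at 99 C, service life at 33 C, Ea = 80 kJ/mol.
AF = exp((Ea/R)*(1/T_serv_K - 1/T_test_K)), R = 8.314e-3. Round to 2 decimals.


T_test = 372.15 K, T_serv = 306.15 K
Ea/R = 80 / 0.008314 = 9622.32
AF = exp(9622.32 * (1/306.15 - 1/372.15))
= 263.50

263.50


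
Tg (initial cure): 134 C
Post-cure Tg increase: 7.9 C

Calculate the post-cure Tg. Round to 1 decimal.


Post-cure Tg = 134 + 7.9 = 141.9 C

141.9


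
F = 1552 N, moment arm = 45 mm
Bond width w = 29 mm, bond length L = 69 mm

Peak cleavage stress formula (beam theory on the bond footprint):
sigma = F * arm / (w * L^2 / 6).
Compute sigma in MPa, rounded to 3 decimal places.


sigma = (1552 * 45) / (29 * 4761 / 6)
= 69840 * 6 / 138069
= 419040 / 138069
= 3.035 MPa

3.035


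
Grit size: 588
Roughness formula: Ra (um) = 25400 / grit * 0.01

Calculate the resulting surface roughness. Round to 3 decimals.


Ra = 25400 / 588 * 0.01
= 0.432 um

0.432


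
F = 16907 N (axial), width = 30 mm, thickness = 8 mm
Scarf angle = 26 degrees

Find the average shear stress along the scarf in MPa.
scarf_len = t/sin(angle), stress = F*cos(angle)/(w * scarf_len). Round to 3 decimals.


scarf_len = 8/sin(26 deg) = 18.2494
cos(26 deg) = 0.898794
stress = 16907*0.898794/(30*18.2494) = 27.756 MPa

27.756


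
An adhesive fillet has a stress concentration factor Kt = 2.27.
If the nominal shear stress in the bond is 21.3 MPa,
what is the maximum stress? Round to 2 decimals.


Max stress = 21.3 * 2.27 = 48.35 MPa

48.35


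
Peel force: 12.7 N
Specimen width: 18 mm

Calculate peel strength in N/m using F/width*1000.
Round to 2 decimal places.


Peel strength = 12.7 / 18 * 1000 = 705.56 N/m

705.56


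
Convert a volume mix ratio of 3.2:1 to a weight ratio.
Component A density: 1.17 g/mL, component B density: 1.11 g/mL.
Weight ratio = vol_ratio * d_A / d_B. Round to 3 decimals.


= 3.2 * 1.17 / 1.11 = 3.373

3.373


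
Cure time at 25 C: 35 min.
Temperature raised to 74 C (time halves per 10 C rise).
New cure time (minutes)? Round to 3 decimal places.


Acceleration factor = 2^(49/10) = 29.8571
New time = 35 / 29.8571 = 1.172 min

1.172


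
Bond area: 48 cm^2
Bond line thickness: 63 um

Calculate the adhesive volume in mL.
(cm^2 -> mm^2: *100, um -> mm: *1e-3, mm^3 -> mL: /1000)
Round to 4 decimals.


V = 48*100 * 63*1e-3 / 1000
= 0.3024 mL

0.3024


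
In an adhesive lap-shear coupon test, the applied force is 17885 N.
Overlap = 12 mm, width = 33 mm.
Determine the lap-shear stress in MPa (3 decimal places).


stress = F / (overlap * width)
= 17885 / (12 * 33)
= 45.164 MPa

45.164


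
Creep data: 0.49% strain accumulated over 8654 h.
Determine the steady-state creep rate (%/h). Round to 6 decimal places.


Rate = 0.49 / 8654 = 0.000057 %/h

0.000057


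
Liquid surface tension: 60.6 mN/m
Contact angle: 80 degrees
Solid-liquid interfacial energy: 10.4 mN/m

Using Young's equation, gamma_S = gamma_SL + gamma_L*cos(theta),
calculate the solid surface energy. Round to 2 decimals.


gamma_S = 10.4 + 60.6 * cos(80)
= 20.92 mN/m

20.92


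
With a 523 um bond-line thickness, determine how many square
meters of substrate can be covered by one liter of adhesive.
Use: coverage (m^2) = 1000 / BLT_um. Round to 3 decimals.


Coverage = 1000 / 523 = 1.912 m^2

1.912


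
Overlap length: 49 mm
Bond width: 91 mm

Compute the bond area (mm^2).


Bond area = 49 * 91 = 4459 mm^2

4459


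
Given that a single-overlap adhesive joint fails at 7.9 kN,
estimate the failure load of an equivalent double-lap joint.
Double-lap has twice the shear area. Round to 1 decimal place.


Double-lap factor = 2
Expected load = 7.9 * 2 = 15.8 kN

15.8


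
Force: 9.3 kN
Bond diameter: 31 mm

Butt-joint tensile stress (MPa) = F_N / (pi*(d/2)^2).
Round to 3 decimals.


F_N = 9.3 * 1000 = 9300.0 N
A = pi*(15.5)^2 = 754.7676 mm^2
stress = 9300.0 / 754.7676 = 12.322 MPa

12.322


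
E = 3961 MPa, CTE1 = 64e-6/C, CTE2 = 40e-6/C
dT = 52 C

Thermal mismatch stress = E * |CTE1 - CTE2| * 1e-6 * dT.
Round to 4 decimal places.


= 3961 * 24e-6 * 52
= 4.9433 MPa

4.9433


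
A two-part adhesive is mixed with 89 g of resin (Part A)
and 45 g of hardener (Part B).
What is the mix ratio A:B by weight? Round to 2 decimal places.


Mix ratio = mass_A / mass_B
= 89 / 45
= 1.98

1.98


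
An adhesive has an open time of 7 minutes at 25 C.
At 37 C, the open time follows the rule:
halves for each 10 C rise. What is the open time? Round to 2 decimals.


Factor = 2^((37-25)/10) = 2.2974
Open time = 7 / 2.2974 = 3.05 min

3.05


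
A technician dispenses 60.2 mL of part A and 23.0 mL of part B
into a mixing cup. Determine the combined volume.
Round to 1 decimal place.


Combined volume = 60.2 + 23.0
= 83.2 mL

83.2


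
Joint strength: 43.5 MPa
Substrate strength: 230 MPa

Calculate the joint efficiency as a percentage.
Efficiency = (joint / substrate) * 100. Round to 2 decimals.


Efficiency = (43.5 / 230) * 100 = 18.91%

18.91


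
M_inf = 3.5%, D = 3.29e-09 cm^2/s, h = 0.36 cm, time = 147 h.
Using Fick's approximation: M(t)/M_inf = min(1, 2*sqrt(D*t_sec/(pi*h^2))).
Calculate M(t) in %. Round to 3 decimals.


t = 529200 s
ratio = min(1, 2*sqrt(3.29e-09*529200/(pi*0.1296)))
= 0.130786
M(t) = 3.5 * 0.130786 = 0.458%

0.458


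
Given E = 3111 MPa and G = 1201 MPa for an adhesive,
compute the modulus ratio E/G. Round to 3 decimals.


E/G ratio = 3111 / 1201 = 2.590

2.590


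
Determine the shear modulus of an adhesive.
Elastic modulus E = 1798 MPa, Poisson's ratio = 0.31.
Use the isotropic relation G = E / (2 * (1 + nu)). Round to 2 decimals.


G = 1798 / (2*(1+0.31)) = 1798 / 2.62
= 686.26 MPa

686.26


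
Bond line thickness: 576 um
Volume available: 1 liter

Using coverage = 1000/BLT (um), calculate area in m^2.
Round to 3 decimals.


1 L = 1e6 mm^3, thickness = 576 um = 0.576 mm
Area = 1e6 / 0.576 mm^2 = (1e6 / 0.576) / 1e6 m^2 = 1000 / 576 m^2
= 1.736 m^2

1.736


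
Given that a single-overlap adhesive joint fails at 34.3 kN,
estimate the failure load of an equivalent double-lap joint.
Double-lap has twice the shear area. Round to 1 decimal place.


Double-lap factor = 2
Expected load = 34.3 * 2 = 68.6 kN

68.6


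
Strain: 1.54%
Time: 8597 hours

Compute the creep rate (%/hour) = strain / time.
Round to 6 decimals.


Creep rate = 1.54 / 8597
= 0.000179 %/h

0.000179


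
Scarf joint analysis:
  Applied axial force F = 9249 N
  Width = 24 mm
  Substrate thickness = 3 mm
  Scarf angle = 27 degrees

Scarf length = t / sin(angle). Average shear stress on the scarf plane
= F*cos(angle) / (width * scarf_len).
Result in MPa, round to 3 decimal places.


Scarf length = 3 / sin(27 deg) = 6.6081 mm
cos(27 deg) = 0.891007
Shear = 9249 * 0.891007 / (24 * 6.6081)
= 51.962 MPa

51.962


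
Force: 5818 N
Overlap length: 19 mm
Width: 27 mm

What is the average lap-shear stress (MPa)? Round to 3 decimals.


Average shear stress = F / (overlap * width)
= 5818 / (19 * 27)
= 11.341 MPa

11.341


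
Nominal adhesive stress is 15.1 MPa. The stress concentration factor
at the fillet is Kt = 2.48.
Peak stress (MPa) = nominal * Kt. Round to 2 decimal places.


Peak = 15.1 * 2.48 = 37.45 MPa

37.45


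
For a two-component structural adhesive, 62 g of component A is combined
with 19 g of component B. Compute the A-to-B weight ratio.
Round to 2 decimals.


Weight ratio A:B = 62 / 19
= 3.26

3.26


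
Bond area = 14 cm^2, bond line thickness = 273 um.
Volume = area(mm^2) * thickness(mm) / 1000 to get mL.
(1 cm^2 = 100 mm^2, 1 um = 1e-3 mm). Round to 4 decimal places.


area_mm2 = 14 * 100 = 1400
blt_mm = 273 * 1e-3 = 0.273
vol_mm3 = 1400 * 0.273 = 382.2
vol_mL = 382.2 / 1000 = 0.3822 mL

0.3822


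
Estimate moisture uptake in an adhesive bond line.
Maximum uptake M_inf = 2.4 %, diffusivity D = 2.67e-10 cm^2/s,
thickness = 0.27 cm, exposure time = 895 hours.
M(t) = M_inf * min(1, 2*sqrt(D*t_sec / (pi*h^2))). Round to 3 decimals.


Convert time: 895 h = 3222000 s
ratio = min(1, 2*sqrt(2.67e-10*3222000/(pi*0.27^2)))
= 0.122577
M(t) = 2.4 * 0.122577 = 0.294%

0.294


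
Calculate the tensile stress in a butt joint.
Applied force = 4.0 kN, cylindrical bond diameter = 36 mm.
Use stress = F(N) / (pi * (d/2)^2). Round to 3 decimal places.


A = pi * 18.0^2 = 1017.8760 mm^2
sigma = 4000.0 / 1017.8760 = 3.930 MPa

3.930


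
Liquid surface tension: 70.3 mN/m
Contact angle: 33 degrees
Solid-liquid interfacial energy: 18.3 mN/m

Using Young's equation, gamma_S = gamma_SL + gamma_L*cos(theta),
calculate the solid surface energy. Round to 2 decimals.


gamma_S = 18.3 + 70.3 * cos(33)
= 77.26 mN/m

77.26


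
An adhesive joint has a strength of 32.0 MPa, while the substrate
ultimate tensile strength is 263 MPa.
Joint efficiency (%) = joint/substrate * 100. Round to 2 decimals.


Efficiency = 32.0 / 263 * 100
= 12.17%

12.17


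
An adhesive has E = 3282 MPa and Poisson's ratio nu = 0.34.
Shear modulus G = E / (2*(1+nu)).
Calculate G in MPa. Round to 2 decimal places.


G = 3282 / (2*(1+0.34))
= 3282 / 2.68
= 1224.63 MPa

1224.63


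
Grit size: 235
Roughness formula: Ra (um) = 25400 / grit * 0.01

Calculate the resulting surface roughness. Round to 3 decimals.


Ra = 25400 / 235 * 0.01
= 1.081 um

1.081


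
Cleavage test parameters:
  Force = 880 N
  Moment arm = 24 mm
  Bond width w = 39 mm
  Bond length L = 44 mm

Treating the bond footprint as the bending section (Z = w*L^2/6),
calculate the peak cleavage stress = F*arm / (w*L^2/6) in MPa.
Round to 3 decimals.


M = 880 * 24 = 21120 N*mm
Z = 39 * 44^2 / 6 = 75504 / 6 mm^3
sigma = M / Z = 6 * 21120 / 75504 = 126720 / 75504
= 1.678 MPa

1.678


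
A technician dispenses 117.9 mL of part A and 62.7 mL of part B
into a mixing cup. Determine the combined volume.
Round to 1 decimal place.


Combined volume = 117.9 + 62.7
= 180.6 mL

180.6


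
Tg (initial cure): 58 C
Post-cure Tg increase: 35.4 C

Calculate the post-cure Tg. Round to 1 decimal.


Post-cure Tg = 58 + 35.4 = 93.4 C

93.4


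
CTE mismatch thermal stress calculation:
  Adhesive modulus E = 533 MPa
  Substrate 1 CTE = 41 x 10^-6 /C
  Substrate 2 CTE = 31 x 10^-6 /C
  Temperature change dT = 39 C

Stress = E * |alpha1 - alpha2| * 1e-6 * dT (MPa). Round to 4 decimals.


delta_alpha = |41 - 31| = 10 x 10^-6/C
Stress = 533 * 10e-6 * 39
= 0.2079 MPa

0.2079


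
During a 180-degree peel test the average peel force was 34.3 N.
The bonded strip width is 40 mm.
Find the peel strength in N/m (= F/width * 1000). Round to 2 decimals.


Peel strength = F/width * 1000
= 34.3 / 40 * 1000
= 857.50 N/m

857.50


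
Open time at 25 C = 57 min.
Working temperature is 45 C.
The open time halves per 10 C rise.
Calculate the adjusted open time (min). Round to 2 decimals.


factor = 2^((45 - 25) / 10) = 4.0000
ot = 57 / 4.0000 = 14.25 min

14.25


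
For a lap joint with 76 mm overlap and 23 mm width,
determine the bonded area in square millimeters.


Area = 76 * 23 = 1748 mm^2

1748


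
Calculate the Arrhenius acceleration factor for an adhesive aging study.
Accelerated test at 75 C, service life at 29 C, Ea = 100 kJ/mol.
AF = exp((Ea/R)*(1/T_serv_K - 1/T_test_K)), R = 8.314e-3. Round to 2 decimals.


T_test = 348.15 K, T_serv = 302.15 K
Ea/R = 100 / 0.008314 = 12027.90
AF = exp(12027.90 * (1/302.15 - 1/348.15))
= 192.42

192.42


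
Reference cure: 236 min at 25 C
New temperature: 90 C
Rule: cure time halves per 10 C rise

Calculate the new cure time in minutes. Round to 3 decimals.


factor = 2^((90-25)/10) = 90.5097
t_new = 236 / 90.5097 = 2.607 min

2.607


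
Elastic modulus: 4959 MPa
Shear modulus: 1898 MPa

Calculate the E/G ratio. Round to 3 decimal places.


E / G = 4959 / 1898 = 2.613

2.613


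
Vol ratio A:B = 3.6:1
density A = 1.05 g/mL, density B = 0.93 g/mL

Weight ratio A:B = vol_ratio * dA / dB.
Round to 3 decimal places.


Weight ratio = 3.6 * 1.05 / 0.93
= 4.065

4.065


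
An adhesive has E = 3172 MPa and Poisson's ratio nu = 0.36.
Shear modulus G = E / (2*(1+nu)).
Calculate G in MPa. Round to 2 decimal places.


G = 3172 / (2*(1+0.36))
= 3172 / 2.72
= 1166.18 MPa

1166.18


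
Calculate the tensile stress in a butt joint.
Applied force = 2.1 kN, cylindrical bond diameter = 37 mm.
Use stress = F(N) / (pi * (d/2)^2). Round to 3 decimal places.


A = pi * 18.5^2 = 1075.2101 mm^2
sigma = 2100.0 / 1075.2101 = 1.953 MPa

1.953


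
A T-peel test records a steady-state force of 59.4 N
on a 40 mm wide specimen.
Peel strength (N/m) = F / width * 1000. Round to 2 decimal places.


Peel strength = 59.4 / 40 * 1000
= 1485.00 N/m

1485.00


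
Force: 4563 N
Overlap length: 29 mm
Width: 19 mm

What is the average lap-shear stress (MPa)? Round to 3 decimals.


Average shear stress = F / (overlap * width)
= 4563 / (29 * 19)
= 8.281 MPa

8.281


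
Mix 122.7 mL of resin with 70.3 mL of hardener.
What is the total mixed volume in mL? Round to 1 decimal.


Total = 122.7 + 70.3 = 193.0 mL

193.0


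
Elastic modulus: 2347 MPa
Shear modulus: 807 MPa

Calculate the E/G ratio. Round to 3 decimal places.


E / G = 2347 / 807 = 2.908

2.908


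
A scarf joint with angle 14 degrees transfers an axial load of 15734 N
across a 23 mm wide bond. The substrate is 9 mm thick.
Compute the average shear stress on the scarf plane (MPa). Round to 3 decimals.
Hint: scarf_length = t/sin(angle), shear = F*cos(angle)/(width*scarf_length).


scarf_length = 9 / sin(14 deg) = 37.2021 mm
cos(14 deg) = 0.970296
shear stress = 15734 * 0.970296 / (23 * 37.2021)
= 17.842 MPa

17.842


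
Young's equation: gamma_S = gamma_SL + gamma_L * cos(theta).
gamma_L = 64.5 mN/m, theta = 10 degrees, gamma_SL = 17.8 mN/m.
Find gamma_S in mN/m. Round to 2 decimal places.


cos(10 deg) = 0.984808
gamma_S = 17.8 + 64.5 * 0.984808
= 81.32 mN/m

81.32


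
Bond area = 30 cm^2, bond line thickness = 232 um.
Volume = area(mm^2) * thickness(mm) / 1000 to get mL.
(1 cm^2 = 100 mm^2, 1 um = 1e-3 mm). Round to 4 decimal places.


area_mm2 = 30 * 100 = 3000
blt_mm = 232 * 1e-3 = 0.232
vol_mm3 = 3000 * 0.232 = 696.0
vol_mL = 696.0 / 1000 = 0.6960 mL

0.6960
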